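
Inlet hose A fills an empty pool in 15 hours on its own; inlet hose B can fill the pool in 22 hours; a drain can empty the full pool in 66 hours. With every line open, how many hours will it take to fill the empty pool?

165/16 hours

Net rate = 1/15 + 1/22 − 1/66 = (22 + 15 − 5)/330 = 32/330 = 16/165 per hour.
Filling time = 1 ÷ (16/165) = 165/16 hours.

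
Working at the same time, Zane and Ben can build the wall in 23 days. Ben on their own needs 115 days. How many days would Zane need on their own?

Combined rate is 1/23 per day.
Known contribution: 1/115 per day.
So Zane's rate is 1/23 − 1/115 = 4/115, meaning 115/4 days alone.

115/4 days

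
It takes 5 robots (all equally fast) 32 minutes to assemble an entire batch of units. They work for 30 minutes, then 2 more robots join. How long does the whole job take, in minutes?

220/7 minutes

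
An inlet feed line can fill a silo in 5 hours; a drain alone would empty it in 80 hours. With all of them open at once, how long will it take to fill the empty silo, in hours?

16/3 hours

Net rate = 1/5 − 1/80 = (16 − 1)/80 = 15/80 = 3/16 per hour.
Filling time = 1 ÷ (3/16) = 16/3 hours.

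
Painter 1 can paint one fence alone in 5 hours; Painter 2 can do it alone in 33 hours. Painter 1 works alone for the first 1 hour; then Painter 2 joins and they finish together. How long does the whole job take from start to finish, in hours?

In 1 hour Painter 1 does 1/5 of the job, leaving 4/5.
Painter 1 and Painter 2 together work at 38/165 per hour, so finishing takes 4/5 ÷ 38/165 = 66/19 hours.
Total time = 1 + 66/19 = 85/19 hours.

85/19 hours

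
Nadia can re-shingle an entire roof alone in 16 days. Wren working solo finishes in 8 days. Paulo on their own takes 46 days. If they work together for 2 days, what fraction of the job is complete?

77/184

Combined rate: 1/16 + 1/8 + 1/46 = (23 + 46 + 8)/368 = 77/368 per day.
In 2 days they complete 2·77/368 = 77/184 of the job.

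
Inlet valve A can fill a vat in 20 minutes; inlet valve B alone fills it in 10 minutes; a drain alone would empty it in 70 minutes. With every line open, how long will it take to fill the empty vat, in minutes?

Net rate = 1/20 + 1/10 − 1/70 = (7 + 14 − 2)/140 = 19/140 per minute.
Filling time = 1 ÷ (19/140) = 140/19 minutes.

140/19 minutes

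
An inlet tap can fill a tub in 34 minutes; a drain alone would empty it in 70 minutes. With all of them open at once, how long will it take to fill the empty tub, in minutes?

Net rate = 1/34 − 1/70 = (35 − 17)/1190 = 18/1190 = 9/595 per minute.
Filling time = 1 ÷ (9/595) = 595/9 minutes.

595/9 minutes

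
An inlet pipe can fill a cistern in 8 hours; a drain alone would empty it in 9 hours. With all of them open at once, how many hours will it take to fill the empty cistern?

72 hours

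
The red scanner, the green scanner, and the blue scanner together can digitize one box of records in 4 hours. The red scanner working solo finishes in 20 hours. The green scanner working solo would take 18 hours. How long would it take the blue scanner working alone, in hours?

90/13 hours

Combined rate is 1/4 per hour.
Known contribution: 1/20 + 1/18 = (9 + 10)/180 = 19/180 per hour.
So the blue scanner's rate is 1/4 − 19/180 = 13/90, meaning 90/13 hours alone.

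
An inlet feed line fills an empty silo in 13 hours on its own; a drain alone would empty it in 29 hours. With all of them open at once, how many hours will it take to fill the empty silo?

Net rate = 1/13 − 1/29 = (29 − 13)/377 = 16/377 per hour.
Filling time = 1 ÷ (16/377) = 377/16 hours.

377/16 hours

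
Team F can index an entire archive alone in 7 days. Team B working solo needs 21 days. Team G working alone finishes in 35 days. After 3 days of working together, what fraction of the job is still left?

12/35

Combined rate: 1/7 + 1/21 + 1/35 = (15 + 5 + 3)/105 = 23/105 per day.
In 3 days they complete 3·23/105 = 23/35 of the job.
So 12/35 remains.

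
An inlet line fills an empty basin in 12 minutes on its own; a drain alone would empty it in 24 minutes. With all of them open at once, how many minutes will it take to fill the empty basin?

24 minutes

Net rate = 1/12 − 1/24 = (2 − 1)/24 = 1/24 per minute.
Filling time = 1 ÷ (1/24) = 24 minutes.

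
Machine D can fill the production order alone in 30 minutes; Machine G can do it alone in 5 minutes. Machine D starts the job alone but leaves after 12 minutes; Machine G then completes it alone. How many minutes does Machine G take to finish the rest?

3 minutes

In 12 minutes Machine D does 12/30 = 2/5 of the job, leaving 3/5.
Machine G works at 1/5 per minute, so finishing takes 3/5 ÷ 1/5 = 3 minutes.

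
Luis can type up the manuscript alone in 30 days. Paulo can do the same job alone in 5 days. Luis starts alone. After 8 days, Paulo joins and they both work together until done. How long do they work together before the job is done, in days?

In the first 8 days Luis alone does 8/30 = 4/15 of the job, leaving 11/15.
Once everyone is working, combined rate: 1/30 + 1/5 = (1 + 6)/30 = 7/30 per day.
Remaining 11/15 at 7/30 per day takes 22/7 days.

22/7 days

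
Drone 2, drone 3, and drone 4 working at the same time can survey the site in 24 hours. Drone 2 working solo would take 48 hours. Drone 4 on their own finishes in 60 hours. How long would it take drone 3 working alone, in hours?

Combined rate is 1/24 per hour.
Known contribution: 1/48 + 1/60 = (5 + 4)/240 = 9/240 = 3/80 per hour.
So drone 3's rate is 1/24 − 3/80 = 1/240, meaning 240 hours alone.

240 hours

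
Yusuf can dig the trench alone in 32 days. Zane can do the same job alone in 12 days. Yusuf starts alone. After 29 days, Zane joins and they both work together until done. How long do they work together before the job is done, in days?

In the first 29 days Yusuf alone does 29/32 of the job, leaving 3/32.
Once everyone is working, combined rate: 1/32 + 1/12 = (3 + 8)/96 = 11/96 per day.
Remaining 3/32 at 11/96 per day takes 9/11 days.

9/11 days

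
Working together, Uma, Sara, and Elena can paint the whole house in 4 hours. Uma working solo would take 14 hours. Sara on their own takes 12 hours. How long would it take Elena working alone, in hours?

21/2 hours

Combined rate is 1/4 per hour.
Known contribution: 1/14 + 1/12 = (6 + 7)/84 = 13/84 per hour.
So Elena's rate is 1/4 − 13/84 = 2/21, meaning 21/2 hours alone.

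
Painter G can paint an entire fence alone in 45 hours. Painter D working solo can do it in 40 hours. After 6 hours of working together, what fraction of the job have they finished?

17/60

Combined rate: 1/45 + 1/40 = (8 + 9)/360 = 17/360 per hour.
In 6 hours they complete 6·17/360 = 17/60 of the job.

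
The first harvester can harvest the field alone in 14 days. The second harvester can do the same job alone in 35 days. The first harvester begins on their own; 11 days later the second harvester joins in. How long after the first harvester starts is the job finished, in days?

In the first 11 days the first harvester alone does 11/14 of the job, leaving 3/14.
Once everyone is working, combined rate: 1/14 + 1/35 = (5 + 2)/70 = 7/70 = 1/10 per day.
Remaining 3/14 at 1/10 per day takes 15/7 days.
Total from the start = 11 + 15/7 = 92/7 days.

92/7 days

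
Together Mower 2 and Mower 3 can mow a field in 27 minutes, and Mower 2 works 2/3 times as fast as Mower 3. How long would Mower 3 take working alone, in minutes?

Let Mower 3's rate be r; then Mower 2's rate is (2/3)r, so together (2/3 + 1)r = (5/3)r = 1/27.
Thus r = 1/45 per minute.
Mower 3 alone: 45 minutes; Mower 2 alone: 135/2 minutes.

45 minutes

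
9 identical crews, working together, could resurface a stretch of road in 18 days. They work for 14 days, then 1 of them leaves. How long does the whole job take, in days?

One crew does 1/162 of the job per day.
After 14 days with 9 crews, 7/9 is done (2/9 left).
With 8 crews the rate is 8/162 = 4/81, so the rest takes 2/9 ÷ 4/81 = 9/2 days.
Total = 14 + 9/2 = 37/2 days.

37/2 days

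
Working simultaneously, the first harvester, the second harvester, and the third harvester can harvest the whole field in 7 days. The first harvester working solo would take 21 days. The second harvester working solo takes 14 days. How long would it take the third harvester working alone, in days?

42 days

Combined rate is 1/7 per day.
Known contribution: 1/21 + 1/14 = (2 + 3)/42 = 5/42 per day.
So the third harvester's rate is 1/7 − 5/42 = 1/42, meaning 42 days alone.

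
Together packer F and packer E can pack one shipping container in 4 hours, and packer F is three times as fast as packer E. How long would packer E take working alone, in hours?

16 hours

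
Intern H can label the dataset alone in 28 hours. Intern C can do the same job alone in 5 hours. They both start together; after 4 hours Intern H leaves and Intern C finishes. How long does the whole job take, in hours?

30/7 hours

In the first 4 hours the combined rate is 33/140, so 33/35 of the job is done, leaving 2/35.
After Intern H leaves the rate is 1/5 per hour; the remaining 2/35 takes 2/7 hours.
Total = 4 + 2/7 = 30/7 hours.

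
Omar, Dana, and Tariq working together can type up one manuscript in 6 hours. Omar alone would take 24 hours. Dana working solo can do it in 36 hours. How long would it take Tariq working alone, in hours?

Combined rate is 1/6 per hour.
Known contribution: 1/24 + 1/36 = (3 + 2)/72 = 5/72 per hour.
So Tariq's rate is 1/6 − 5/72 = 7/72, meaning 72/7 hours alone.

72/7 hours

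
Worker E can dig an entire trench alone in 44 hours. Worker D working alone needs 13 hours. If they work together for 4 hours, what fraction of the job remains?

Combined rate: 1/44 + 1/13 = (13 + 44)/572 = 57/572 per hour.
In 4 hours they complete 4·57/572 = 57/143 of the job.
So 86/143 remains.

86/143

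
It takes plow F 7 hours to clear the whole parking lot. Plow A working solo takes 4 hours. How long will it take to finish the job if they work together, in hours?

28/11 hours

With two workers the combined time is the product over the sum: 7·4/(7+4) = 28/11 hours.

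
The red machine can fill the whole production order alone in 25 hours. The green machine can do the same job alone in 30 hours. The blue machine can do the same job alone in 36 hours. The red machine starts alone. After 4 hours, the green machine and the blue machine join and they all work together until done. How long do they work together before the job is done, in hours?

In the first 4 hours the red machine alone does 4/25 of the job, leaving 21/25.
Once everyone is working, combined rate: 1/25 + 1/30 + 1/36 = (36 + 30 + 25)/900 = 91/900 per hour.
Remaining 21/25 at 91/900 per hour takes 108/13 hours.

108/13 hours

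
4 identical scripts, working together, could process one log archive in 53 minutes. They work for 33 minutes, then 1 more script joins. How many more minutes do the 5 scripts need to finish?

16 minutes

One script does 1/212 of the job per minute.
After 33 minutes with 4 scripts, 33/53 is done (20/53 left).
With 5 scripts the rate is 5/212, so the rest takes 20/53 ÷ 5/212 = 16 minutes.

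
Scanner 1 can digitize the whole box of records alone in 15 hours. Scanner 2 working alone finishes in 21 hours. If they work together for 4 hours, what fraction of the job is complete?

Combined rate: 1/15 + 1/21 = (7 + 5)/105 = 12/105 = 4/35 per hour.
In 4 hours they complete 4·4/35 = 16/35 of the job.

16/35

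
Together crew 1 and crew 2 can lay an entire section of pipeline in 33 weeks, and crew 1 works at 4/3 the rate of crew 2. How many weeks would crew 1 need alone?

Let crew 2's rate be r; then crew 1's rate is (4/3)r, so together (4/3 + 1)r = (7/3)r = 1/33.
Thus r = 1/77 per week.
Crew 2 alone: 77 weeks; crew 1 alone: 231/4 weeks.

231/4 weeks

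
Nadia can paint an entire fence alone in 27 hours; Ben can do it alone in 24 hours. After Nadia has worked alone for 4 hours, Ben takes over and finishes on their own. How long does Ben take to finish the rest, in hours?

In 4 hours Nadia does 4/27 of the job, leaving 23/27.
Ben works at 1/24 per hour, so finishing takes 23/27 ÷ 1/24 = 184/9 hours.

184/9 hours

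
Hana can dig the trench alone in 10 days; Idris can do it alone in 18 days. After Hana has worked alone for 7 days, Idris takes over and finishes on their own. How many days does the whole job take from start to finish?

62/5 days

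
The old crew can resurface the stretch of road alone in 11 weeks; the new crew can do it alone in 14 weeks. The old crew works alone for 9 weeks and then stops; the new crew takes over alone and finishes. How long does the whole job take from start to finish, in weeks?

127/11 weeks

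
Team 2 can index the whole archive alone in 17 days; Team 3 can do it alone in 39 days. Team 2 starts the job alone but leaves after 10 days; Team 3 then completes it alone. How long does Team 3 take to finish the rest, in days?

In 10 days Team 2 does 10/17 of the job, leaving 7/17.
Team 3 works at 1/39 per day, so finishing takes 7/17 ÷ 1/39 = 273/17 days.

273/17 days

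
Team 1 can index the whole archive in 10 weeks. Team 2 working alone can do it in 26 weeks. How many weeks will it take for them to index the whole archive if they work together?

65/9 weeks

Combined rate: 1/10 + 1/26 = (13 + 5)/130 = 18/130 = 9/65 per week.
Time = 1 ÷ (9/65) = 65/9 weeks.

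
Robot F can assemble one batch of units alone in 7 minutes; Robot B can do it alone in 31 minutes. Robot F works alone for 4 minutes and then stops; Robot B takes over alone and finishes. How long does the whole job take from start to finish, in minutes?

121/7 minutes

In 4 minutes Robot F does 4/7 of the job, leaving 3/7.
Robot B works at 1/31 per minute, so finishing takes 3/7 ÷ 1/31 = 93/7 minutes.
Total time = 4 + 93/7 = 121/7 minutes.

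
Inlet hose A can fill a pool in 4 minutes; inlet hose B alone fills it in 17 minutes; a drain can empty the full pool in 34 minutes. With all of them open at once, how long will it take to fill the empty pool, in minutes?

68/19 minutes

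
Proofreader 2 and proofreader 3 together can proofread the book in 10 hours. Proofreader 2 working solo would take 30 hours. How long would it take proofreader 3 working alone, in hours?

Combined rate is 1/10 per hour.
Known contribution: 1/30 per hour.
So proofreader 3's rate is 1/10 − 1/30 = 1/15, meaning 15 hours alone.

15 hours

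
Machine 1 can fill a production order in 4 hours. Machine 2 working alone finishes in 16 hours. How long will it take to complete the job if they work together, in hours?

16/5 hours

With two workers the combined time is the product over the sum: 4·16/(4+16) = 64/20 = 16/5 hours.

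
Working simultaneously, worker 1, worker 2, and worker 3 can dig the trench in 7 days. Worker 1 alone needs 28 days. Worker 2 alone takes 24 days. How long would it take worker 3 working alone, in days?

168/11 days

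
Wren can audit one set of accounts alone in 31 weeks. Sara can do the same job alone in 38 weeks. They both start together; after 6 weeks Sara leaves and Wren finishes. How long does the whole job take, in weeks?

496/19 weeks

In the first 6 weeks the combined rate is 69/1178, so 207/589 of the job is done, leaving 382/589.
After Sara leaves the rate is 1/31 per week; the remaining 382/589 takes 382/19 weeks.
Total = 6 + 382/19 = 496/19 weeks.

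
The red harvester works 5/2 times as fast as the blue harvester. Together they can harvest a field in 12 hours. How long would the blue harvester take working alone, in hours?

42 hours

Let the blue harvester's rate be r; then the red harvester's rate is (5/2)r, so together (5/2 + 1)r = (7/2)r = 1/12.
Thus r = 1/42 per hour.
The blue harvester alone: 42 hours; the red harvester alone: 84/5 hours.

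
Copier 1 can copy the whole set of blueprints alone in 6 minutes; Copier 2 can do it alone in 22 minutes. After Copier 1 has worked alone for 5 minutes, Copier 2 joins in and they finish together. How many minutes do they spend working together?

In 5 minutes Copier 1 does 5/6 of the job, leaving 1/6.
Copier 1 and Copier 2 together work at 7/33 per minute, so finishing takes 1/6 ÷ 7/33 = 11/14 minutes.

11/14 minutes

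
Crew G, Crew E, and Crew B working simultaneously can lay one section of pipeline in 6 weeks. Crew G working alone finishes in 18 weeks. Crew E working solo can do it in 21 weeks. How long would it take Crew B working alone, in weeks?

63/4 weeks

Combined rate is 1/6 per week.
Known contribution: 1/18 + 1/21 = (7 + 6)/126 = 13/126 per week.
So Crew B's rate is 1/6 − 13/126 = 4/63, meaning 63/4 weeks alone.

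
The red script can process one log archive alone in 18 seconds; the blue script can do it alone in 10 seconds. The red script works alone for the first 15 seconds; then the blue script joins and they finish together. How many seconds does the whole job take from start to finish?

225/14 seconds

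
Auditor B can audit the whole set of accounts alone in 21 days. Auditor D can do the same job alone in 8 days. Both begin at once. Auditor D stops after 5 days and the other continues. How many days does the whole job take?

63/8 days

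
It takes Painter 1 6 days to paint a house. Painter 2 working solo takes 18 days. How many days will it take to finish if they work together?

With two workers the combined time is the product over the sum: 6·18/(6+18) = 108/24 = 9/2 days.

9/2 days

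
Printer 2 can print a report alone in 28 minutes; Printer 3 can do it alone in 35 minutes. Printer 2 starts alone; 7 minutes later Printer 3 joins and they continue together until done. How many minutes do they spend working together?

In 7 minutes Printer 2 does 7/28 = 1/4 of the job, leaving 3/4.
Printer 2 and Printer 3 together work at 9/140 per minute, so finishing takes 3/4 ÷ 9/140 = 35/3 minutes.

35/3 minutes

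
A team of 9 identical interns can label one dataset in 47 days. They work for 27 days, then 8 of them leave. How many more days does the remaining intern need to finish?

180 days

One intern does 1/423 of the job per day.
After 27 days with 9 interns, 27/47 is done (20/47 left).
With 1 intern the rate is 1/423, so the rest takes 20/47 ÷ 1/423 = 180 days.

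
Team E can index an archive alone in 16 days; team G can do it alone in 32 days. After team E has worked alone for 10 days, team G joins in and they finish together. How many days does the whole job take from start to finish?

14 days

In 10 days team E does 10/16 = 5/8 of the job, leaving 3/8.
Team E and team G together work at 3/32 per day, so finishing takes 3/8 ÷ 3/32 = 4 days.
Total time = 10 + 4 = 14 days.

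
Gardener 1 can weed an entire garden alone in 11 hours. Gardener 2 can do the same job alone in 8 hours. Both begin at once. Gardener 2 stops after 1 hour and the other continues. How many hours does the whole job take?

In the first 1 hour the combined rate is 19/88, so 19/88 of the job is done, leaving 69/88.
After Gardener 2 leaves the rate is 1/11 per hour; the remaining 69/88 takes 69/8 hours.
Total = 1 + 69/8 = 77/8 hours.

77/8 hours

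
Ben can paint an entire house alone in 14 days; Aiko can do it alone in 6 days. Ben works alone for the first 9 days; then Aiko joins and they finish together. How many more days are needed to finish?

In 9 days Ben does 9/14 of the job, leaving 5/14.
Ben and Aiko together work at 5/21 per day, so finishing takes 5/14 ÷ 5/21 = 3/2 days.

3/2 days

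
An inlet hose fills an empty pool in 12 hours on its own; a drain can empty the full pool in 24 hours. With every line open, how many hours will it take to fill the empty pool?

Net rate = 1/12 − 1/24 = (2 − 1)/24 = 1/24 per hour.
Filling time = 1 ÷ (1/24) = 24 hours.

24 hours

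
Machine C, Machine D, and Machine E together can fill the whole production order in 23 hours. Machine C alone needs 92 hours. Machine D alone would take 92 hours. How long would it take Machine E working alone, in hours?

Combined rate is 1/23 per hour.
Known contribution: 1/92 + 1/92 = (1 + 1)/92 = 2/92 = 1/46 per hour.
So Machine E's rate is 1/23 − 1/46 = 1/46, meaning 46 hours alone.

46 hours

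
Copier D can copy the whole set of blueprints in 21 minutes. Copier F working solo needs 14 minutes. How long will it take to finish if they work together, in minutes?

Combined rate: 1/21 + 1/14 = (2 + 3)/42 = 5/42 per minute.
Time = 1 ÷ (5/42) = 42/5 minutes.

42/5 minutes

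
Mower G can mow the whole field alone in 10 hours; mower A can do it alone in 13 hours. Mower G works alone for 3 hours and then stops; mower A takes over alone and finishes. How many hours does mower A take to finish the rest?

In 3 hours mower G does 3/10 of the job, leaving 7/10.
Mower A works at 1/13 per hour, so finishing takes 7/10 ÷ 1/13 = 91/10 hours.

91/10 hours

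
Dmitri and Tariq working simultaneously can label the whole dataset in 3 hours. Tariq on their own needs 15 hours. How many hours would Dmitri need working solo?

15/4 hours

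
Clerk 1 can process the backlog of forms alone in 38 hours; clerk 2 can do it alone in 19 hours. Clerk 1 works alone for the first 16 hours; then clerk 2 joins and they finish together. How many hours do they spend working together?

In 16 hours clerk 1 does 16/38 = 8/19 of the job, leaving 11/19.
Clerk 1 and clerk 2 together work at 3/38 per hour, so finishing takes 11/19 ÷ 3/38 = 22/3 hours.

22/3 hours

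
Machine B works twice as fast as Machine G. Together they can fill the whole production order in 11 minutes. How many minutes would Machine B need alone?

33/2 minutes

Let Machine G's rate be r; then Machine B's rate is 2r, so together (2 + 1)r = 3r = 1/11.
Thus r = 1/33 per minute.
Machine G alone: 33 minutes; Machine B alone: 33/2 minutes.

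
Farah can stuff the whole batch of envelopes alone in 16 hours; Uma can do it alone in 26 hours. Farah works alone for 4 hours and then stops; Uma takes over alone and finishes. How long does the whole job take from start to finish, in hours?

In 4 hours Farah does 4/16 = 1/4 of the job, leaving 3/4.
Uma works at 1/26 per hour, so finishing takes 3/4 ÷ 1/26 = 39/2 hours.
Total time = 4 + 39/2 = 47/2 hours.

47/2 hours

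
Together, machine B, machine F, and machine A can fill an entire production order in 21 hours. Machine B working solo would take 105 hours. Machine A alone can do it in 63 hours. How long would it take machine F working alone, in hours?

45 hours

Combined rate is 1/21 per hour.
Known contribution: 1/105 + 1/63 = (3 + 5)/315 = 8/315 per hour.
So machine F's rate is 1/21 − 8/315 = 1/45, meaning 45 hours alone.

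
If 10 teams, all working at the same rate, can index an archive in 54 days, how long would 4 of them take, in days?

Total work is 10·54 = 540 team-days.
With 4 teams: 540/4 = 135 days.

135 days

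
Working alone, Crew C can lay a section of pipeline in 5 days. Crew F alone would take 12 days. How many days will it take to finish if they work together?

Combined rate: 1/5 + 1/12 = (12 + 5)/60 = 17/60 per day.
Time = 1 ÷ (17/60) = 60/17 days.

60/17 days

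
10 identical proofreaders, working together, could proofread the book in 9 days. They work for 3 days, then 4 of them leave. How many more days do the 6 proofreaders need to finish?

One proofreader does 1/90 of the job per day.
After 3 days with 10 proofreaders, 1/3 is done (2/3 left).
With 6 proofreaders the rate is 6/90 = 1/15, so the rest takes 2/3 ÷ 1/15 = 10 days.

10 days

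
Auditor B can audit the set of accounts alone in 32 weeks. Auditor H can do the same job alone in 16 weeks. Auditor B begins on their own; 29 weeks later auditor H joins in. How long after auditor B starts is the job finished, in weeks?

30 weeks

In the first 29 weeks auditor B alone does 29/32 of the job, leaving 3/32.
Once everyone is working, combined rate: 1/32 + 1/16 = (1 + 2)/32 = 3/32 per week.
Remaining 3/32 at 3/32 per week takes 1 week.
Total from the start = 29 + 1 = 30 weeks.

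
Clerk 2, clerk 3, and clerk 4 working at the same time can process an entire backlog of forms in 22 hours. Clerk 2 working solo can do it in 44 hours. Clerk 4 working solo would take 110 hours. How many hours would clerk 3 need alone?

Combined rate is 1/22 per hour.
Known contribution: 1/44 + 1/110 = (5 + 2)/220 = 7/220 per hour.
So clerk 3's rate is 1/22 − 7/220 = 3/220, meaning 220/3 hours alone.

220/3 hours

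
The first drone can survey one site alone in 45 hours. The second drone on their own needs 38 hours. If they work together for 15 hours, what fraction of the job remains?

Combined rate: 1/45 + 1/38 = (38 + 45)/1710 = 83/1710 per hour.
In 15 hours they complete 15·83/1710 = 83/114 of the job.
So 31/114 remains.

31/114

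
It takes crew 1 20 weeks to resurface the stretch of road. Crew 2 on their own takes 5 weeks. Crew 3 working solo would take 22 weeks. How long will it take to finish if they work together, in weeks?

Combined rate: 1/20 + 1/5 + 1/22 = (11 + 44 + 10)/220 = 65/220 = 13/44 per week.
Time = 1 ÷ (13/44) = 44/13 weeks.

44/13 weeks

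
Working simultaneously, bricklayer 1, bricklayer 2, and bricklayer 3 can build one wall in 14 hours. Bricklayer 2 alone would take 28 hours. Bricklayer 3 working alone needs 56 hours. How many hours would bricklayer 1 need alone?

Combined rate is 1/14 per hour.
Known contribution: 1/28 + 1/56 = (2 + 1)/56 = 3/56 per hour.
So bricklayer 1's rate is 1/14 − 3/56 = 1/56, meaning 56 hours alone.

56 hours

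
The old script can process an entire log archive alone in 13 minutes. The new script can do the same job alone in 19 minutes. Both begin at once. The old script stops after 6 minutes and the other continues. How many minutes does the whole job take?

In the first 6 minutes the combined rate is 32/247, so 192/247 of the job is done, leaving 55/247.
After the old script leaves the rate is 1/19 per minute; the remaining 55/247 takes 55/13 minutes.
Total = 6 + 55/13 = 133/13 minutes.

133/13 minutes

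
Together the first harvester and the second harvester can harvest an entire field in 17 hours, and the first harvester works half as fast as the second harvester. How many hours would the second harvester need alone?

51/2 hours

Let the second harvester's rate be r; then the first harvester's rate is (1/2)r, so together (1/2 + 1)r = (3/2)r = 1/17.
Thus r = 2/51 per hour.
The second harvester alone: 51/2 hours; the first harvester alone: 51 hours.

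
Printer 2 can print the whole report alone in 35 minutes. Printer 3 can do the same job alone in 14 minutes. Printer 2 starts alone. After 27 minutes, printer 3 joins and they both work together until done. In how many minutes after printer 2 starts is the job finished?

205/7 minutes

In the first 27 minutes printer 2 alone does 27/35 of the job, leaving 8/35.
Once everyone is working, combined rate: 1/35 + 1/14 = (2 + 5)/70 = 7/70 = 1/10 per minute.
Remaining 8/35 at 1/10 per minute takes 16/7 minutes.
Total from the start = 27 + 16/7 = 205/7 minutes.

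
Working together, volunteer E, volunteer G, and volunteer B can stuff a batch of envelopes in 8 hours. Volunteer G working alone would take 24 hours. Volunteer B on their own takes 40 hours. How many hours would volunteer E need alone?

Combined rate is 1/8 per hour.
Known contribution: 1/24 + 1/40 = (5 + 3)/120 = 8/120 = 1/15 per hour.
So volunteer E's rate is 1/8 − 1/15 = 7/120, meaning 120/7 hours alone.

120/7 hours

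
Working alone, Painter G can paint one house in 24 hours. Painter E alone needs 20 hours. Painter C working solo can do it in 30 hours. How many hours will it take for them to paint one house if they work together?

8 hours

Combined rate: 1/24 + 1/20 + 1/30 = (5 + 6 + 4)/120 = 15/120 = 1/8 per hour.
Time = 1 ÷ (1/8) = 8 hours.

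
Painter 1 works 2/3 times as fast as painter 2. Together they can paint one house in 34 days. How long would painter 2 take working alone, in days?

170/3 days

Let painter 2's rate be r; then painter 1's rate is (2/3)r, so together (2/3 + 1)r = (5/3)r = 1/34.
Thus r = 3/170 per day.
Painter 2 alone: 170/3 days; painter 1 alone: 85 days.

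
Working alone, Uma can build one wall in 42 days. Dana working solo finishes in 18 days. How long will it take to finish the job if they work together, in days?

63/5 days

With two workers the combined time is the product over the sum: 42·18/(42+18) = 756/60 = 63/5 days.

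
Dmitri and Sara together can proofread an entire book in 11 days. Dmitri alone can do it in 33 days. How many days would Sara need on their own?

33/2 days

Combined rate is 1/11 per day.
Known contribution: 1/33 per day.
So Sara's rate is 1/11 − 1/33 = 2/33, meaning 33/2 days alone.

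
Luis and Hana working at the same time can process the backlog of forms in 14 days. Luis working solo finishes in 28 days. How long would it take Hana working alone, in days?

28 days

Combined rate is 1/14 per day.
Known contribution: 1/28 per day.
So Hana's rate is 1/14 − 1/28 = 1/28, meaning 28 days alone.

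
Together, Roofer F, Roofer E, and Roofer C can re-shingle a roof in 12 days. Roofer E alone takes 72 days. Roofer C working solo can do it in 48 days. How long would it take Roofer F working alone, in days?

Combined rate is 1/12 per day.
Known contribution: 1/72 + 1/48 = (2 + 3)/144 = 5/144 per day.
So Roofer F's rate is 1/12 − 5/144 = 7/144, meaning 144/7 days alone.

144/7 days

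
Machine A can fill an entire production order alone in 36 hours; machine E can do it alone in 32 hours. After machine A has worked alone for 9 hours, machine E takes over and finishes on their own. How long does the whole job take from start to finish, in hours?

In 9 hours machine A does 9/36 = 1/4 of the job, leaving 3/4.
Machine E works at 1/32 per hour, so finishing takes 3/4 ÷ 1/32 = 24 hours.
Total time = 9 + 24 = 33 hours.

33 hours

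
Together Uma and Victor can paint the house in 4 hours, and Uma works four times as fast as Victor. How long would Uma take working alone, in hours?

5 hours

Let Victor's rate be r; then Uma's rate is 4r, so together (4 + 1)r = 5r = 1/4.
Thus r = 1/20 per hour.
Victor alone: 20 hours; Uma alone: 5 hours.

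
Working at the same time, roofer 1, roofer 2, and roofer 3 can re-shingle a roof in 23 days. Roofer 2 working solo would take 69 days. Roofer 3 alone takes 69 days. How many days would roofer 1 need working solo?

Combined rate is 1/23 per day.
Known contribution: 1/69 + 1/69 = (1 + 1)/69 = 2/69 per day.
So roofer 1's rate is 1/23 − 2/69 = 1/69, meaning 69 days alone.

69 days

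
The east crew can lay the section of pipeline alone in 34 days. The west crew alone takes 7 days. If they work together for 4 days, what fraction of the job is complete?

Combined rate: 1/34 + 1/7 = (7 + 34)/238 = 41/238 per day.
In 4 days they complete 4·41/238 = 82/119 of the job.

82/119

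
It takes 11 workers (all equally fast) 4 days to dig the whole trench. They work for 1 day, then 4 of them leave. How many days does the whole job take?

One worker does 1/44 of the job per day.
After 1 day with 11 workers, 1/4 is done (3/4 left).
With 7 workers the rate is 7/44, so the rest takes 3/4 ÷ 7/44 = 33/7 days.
Total = 1 + 33/7 = 40/7 days.

40/7 days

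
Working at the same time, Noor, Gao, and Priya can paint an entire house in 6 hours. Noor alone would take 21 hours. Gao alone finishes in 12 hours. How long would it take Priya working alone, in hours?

Combined rate is 1/6 per hour.
Known contribution: 1/21 + 1/12 = (4 + 7)/84 = 11/84 per hour.
So Priya's rate is 1/6 − 11/84 = 1/28, meaning 28 hours alone.

28 hours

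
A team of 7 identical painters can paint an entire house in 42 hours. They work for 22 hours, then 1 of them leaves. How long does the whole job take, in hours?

One painter does 1/294 of the job per hour.
After 22 hours with 7 painters, 11/21 is done (10/21 left).
With 6 painters the rate is 6/294 = 1/49, so the rest takes 10/21 ÷ 1/49 = 70/3 hours.
Total = 22 + 70/3 = 136/3 hours.

136/3 hours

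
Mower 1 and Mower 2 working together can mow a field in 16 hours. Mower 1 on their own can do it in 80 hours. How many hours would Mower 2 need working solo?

Combined rate is 1/16 per hour.
Known contribution: 1/80 per hour.
So Mower 2's rate is 1/16 − 1/80 = 1/20, meaning 20 hours alone.

20 hours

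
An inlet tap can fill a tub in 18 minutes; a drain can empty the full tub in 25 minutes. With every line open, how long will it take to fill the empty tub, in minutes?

Net rate = 1/18 − 1/25 = (25 − 18)/450 = 7/450 per minute.
Filling time = 1 ÷ (7/450) = 450/7 minutes.

450/7 minutes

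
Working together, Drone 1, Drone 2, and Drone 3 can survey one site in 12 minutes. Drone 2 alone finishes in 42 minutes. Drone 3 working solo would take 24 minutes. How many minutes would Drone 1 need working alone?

56 minutes

Combined rate is 1/12 per minute.
Known contribution: 1/42 + 1/24 = (4 + 7)/168 = 11/168 per minute.
So Drone 1's rate is 1/12 − 11/168 = 1/56, meaning 56 minutes alone.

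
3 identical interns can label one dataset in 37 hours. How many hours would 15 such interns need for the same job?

37/5 hours

Total work is 3·37 = 111 intern-hours.
With 15 interns: 111/15 = 37/5 hours.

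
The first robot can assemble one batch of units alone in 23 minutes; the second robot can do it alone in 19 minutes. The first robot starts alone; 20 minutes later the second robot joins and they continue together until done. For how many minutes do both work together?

In 20 minutes the first robot does 20/23 of the job, leaving 3/23.
The first robot and the second robot together work at 42/437 per minute, so finishing takes 3/23 ÷ 42/437 = 19/14 minutes.

19/14 minutes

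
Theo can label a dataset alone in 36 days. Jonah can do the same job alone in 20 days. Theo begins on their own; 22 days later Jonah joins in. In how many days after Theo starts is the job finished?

In the first 22 days Theo alone does 22/36 = 11/18 of the job, leaving 7/18.
Once everyone is working, combined rate: 1/36 + 1/20 = (5 + 9)/180 = 14/180 = 7/90 per day.
Remaining 7/18 at 7/90 per day takes 5 days.
Total from the start = 22 + 5 = 27 days.

27 days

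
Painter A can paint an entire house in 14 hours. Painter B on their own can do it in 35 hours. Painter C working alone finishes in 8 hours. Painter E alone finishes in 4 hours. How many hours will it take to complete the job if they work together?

Combined rate: 1/14 + 1/35 + 1/8 + 1/4 = (20 + 8 + 35 + 70)/280 = 133/280 = 19/40 per hour.
Time = 1 ÷ (19/40) = 40/19 hours.

40/19 hours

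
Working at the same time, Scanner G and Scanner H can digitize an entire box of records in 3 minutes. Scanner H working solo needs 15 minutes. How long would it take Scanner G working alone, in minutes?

15/4 minutes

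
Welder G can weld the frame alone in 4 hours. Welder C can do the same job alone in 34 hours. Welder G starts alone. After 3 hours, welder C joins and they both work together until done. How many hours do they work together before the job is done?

17/19 hours

In the first 3 hours welder G alone does 3/4 of the job, leaving 1/4.
Once everyone is working, combined rate: 1/4 + 1/34 = (17 + 2)/68 = 19/68 per hour.
Remaining 1/4 at 19/68 per hour takes 17/19 hours.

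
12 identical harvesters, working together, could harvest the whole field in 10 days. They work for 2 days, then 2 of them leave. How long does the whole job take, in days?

One harvester does 1/120 of the job per day.
After 2 days with 12 harvesters, 1/5 is done (4/5 left).
With 10 harvesters the rate is 10/120 = 1/12, so the rest takes 4/5 ÷ 1/12 = 48/5 days.
Total = 2 + 48/5 = 58/5 days.

58/5 days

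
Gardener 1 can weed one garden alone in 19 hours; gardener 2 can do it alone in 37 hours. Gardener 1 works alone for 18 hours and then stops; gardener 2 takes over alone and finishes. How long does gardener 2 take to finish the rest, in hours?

In 18 hours gardener 1 does 18/19 of the job, leaving 1/19.
Gardener 2 works at 1/37 per hour, so finishing takes 1/19 ÷ 1/37 = 37/19 hours.

37/19 hours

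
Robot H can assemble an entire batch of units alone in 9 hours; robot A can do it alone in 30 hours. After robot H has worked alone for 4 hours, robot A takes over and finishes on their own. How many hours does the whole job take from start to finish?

62/3 hours

In 4 hours robot H does 4/9 of the job, leaving 5/9.
Robot A works at 1/30 per hour, so finishing takes 5/9 ÷ 1/30 = 50/3 hours.
Total time = 4 + 50/3 = 62/3 hours.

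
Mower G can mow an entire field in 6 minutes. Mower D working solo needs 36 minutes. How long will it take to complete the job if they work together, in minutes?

36/7 minutes

Combined rate: 1/6 + 1/36 = (6 + 1)/36 = 7/36 per minute.
Time = 1 ÷ (7/36) = 36/7 minutes.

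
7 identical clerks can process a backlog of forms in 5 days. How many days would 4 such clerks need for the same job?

35/4 days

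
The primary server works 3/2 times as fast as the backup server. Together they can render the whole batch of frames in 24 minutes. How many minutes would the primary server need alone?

Let the backup server's rate be r; then the primary server's rate is (3/2)r, so together (3/2 + 1)r = (5/2)r = 1/24.
Thus r = 1/60 per minute.
The backup server alone: 60 minutes; the primary server alone: 40 minutes.

40 minutes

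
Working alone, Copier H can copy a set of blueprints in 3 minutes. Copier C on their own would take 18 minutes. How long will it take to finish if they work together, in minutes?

Combined rate: 1/3 + 1/18 = (6 + 1)/18 = 7/18 per minute.
Time = 1 ÷ (7/18) = 18/7 minutes.

18/7 minutes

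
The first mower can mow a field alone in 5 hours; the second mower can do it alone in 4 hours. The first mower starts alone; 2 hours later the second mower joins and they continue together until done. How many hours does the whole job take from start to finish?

10/3 hours

In 2 hours the first mower does 2/5 of the job, leaving 3/5.
The first mower and the second mower together work at 9/20 per hour, so finishing takes 3/5 ÷ 9/20 = 4/3 hours.
Total time = 2 + 4/3 = 10/3 hours.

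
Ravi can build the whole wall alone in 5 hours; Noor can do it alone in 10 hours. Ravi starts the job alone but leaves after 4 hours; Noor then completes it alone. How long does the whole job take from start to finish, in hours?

6 hours

In 4 hours Ravi does 4/5 of the job, leaving 1/5.
Noor works at 1/10 per hour, so finishing takes 1/5 ÷ 1/10 = 2 hours.
Total time = 4 + 2 = 6 hours.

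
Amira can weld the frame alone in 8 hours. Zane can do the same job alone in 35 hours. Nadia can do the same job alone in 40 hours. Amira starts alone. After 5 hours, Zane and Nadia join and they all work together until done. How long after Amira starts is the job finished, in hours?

In the first 5 hours Amira alone does 5/8 of the job, leaving 3/8.
Once everyone is working, combined rate: 1/8 + 1/35 + 1/40 = (35 + 8 + 7)/280 = 50/280 = 5/28 per hour.
Remaining 3/8 at 5/28 per hour takes 21/10 hours.
Total from the start = 5 + 21/10 = 71/10 hours.

71/10 hours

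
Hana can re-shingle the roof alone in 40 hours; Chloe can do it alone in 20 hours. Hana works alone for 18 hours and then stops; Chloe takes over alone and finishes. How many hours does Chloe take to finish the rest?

11 hours

In 18 hours Hana does 18/40 = 9/20 of the job, leaving 11/20.
Chloe works at 1/20 per hour, so finishing takes 11/20 ÷ 1/20 = 11 hours.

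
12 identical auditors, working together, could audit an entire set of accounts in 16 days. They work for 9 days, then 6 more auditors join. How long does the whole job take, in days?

One auditor does 1/192 of the job per day.
After 9 days with 12 auditors, 9/16 is done (7/16 left).
With 18 auditors the rate is 18/192 = 3/32, so the rest takes 7/16 ÷ 3/32 = 14/3 days.
Total = 9 + 14/3 = 41/3 days.

41/3 days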